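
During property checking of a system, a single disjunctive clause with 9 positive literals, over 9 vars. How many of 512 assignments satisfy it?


Step 1: Total=2^9=512
Step 2: Unsat when all 9 false: 2^0=1
Step 3: Sat=512-1=511

511


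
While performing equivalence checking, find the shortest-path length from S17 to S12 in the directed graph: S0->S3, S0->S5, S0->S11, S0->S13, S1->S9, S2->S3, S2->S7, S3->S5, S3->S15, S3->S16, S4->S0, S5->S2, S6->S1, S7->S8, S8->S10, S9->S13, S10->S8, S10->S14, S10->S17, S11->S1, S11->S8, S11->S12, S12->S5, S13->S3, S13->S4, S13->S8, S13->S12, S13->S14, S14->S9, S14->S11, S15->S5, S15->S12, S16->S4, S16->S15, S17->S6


BFS layer-by-layer from S17:
  dist 0: {S17}
  dist 1: {S6}
  dist 2: {S1}
  dist 3: {S9}
  dist 4: {S13}
  dist 5: {S3, S4, S8, S12, S14}
  -> S12 reached at distance 5
Shortest path length = 5

5


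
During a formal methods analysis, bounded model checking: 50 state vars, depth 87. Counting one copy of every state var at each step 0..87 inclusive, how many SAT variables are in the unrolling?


BMC unrolls to depth k, creating one copy of each state var for steps 0..k.
Step count = 87 + 1 = 88 (steps 0 through 87)
Vars per step = 50
Total = 50 * 88 = 4400

4400


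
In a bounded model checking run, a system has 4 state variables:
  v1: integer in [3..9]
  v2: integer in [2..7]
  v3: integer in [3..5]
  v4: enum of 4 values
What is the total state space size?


State space = product of domain sizes of all variables.
Domain sizes:
  v1 (integer in [3..9]): 7
  v2 (integer in [2..7]): 6
  v3 (integer in [3..5]): 3
  v4 (enum of 4 values): 4
Product = 7 * 6 * 3 * 4 = 504

504


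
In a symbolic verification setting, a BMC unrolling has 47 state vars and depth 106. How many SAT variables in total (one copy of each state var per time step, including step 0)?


BMC unrolls to depth k, creating one copy of each state var for steps 0..k.
Step count = 106 + 1 = 107 (steps 0 through 106)
Vars per step = 47
Total = 47 * 107 = 5029

5029


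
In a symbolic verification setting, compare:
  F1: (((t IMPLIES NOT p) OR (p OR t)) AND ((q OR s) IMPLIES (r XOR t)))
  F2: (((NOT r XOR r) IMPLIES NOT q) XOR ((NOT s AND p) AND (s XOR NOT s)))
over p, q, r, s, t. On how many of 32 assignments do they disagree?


F1 = (((t IMPLIES NOT p) OR (p OR t)) AND ((q OR s) IMPLIES (r XOR t)))
F2 = (((NOT r XOR r) IMPLIES NOT q) XOR ((NOT s AND p) AND (s XOR NOT s)))
Evaluate both on each of 32 rows (bits = p,q,r,s,t):
  row 0 [00000]: F1=1 F2=1 -> 0
  row 1 [00001]: F1=1 F2=1 -> 0
  row 2 [00010]: F1=0 F2=1 (differ) -> 1
  row 3 [00011]: F1=1 F2=1 -> 0
  row 4 [00100]: F1=1 F2=1 -> 0
  row 5 [00101]: F1=1 F2=1 -> 0
  row 6 [00110]: F1=1 F2=1 -> 0
  row 7 [00111]: F1=0 F2=1 (differ) -> 1
  row 8 [01000]: F1=0 F2=0 -> 0
  row 9 [01001]: F1=1 F2=0 (differ) -> 1
  row 10 [01010]: F1=0 F2=0 -> 0
  row 11 [01011]: F1=1 F2=0 (differ) -> 1
  row 12 [01100]: F1=1 F2=0 (differ) -> 1
  row 13 [01101]: F1=0 F2=0 -> 0
  row 14 [01110]: F1=1 F2=0 (differ) -> 1
  row 15 [01111]: F1=0 F2=0 -> 0
  row 16 [10000]: F1=1 F2=0 (differ) -> 1
  row 17 [10001]: F1=1 F2=0 (differ) -> 1
  row 18 [10010]: F1=0 F2=1 (differ) -> 1
  row 19 [10011]: F1=1 F2=1 -> 0
  row 20 [10100]: F1=1 F2=0 (differ) -> 1
  row 21 [10101]: F1=1 F2=0 (differ) -> 1
  row 22 [10110]: F1=1 F2=1 -> 0
  row 23 [10111]: F1=0 F2=1 (differ) -> 1
  row 24 [11000]: F1=0 F2=1 (differ) -> 1
  row 25 [11001]: F1=1 F2=1 -> 0
  row 26 [11010]: F1=0 F2=0 -> 0
  row 27 [11011]: F1=1 F2=0 (differ) -> 1
  row 28 [11100]: F1=1 F2=1 -> 0
  row 29 [11101]: F1=0 F2=1 (differ) -> 1
  row 30 [11110]: F1=1 F2=0 (differ) -> 1
  row 31 [11111]: F1=0 F2=0 -> 0
Full result column, 8 rows per line (p,q fixed per line; r,s,t runs 000..111 left to right):
  rows 0-7 [p,q=00]: 00100001  (ones: 2)
  rows 8-15 [p,q=01]: 01011010  (ones: 4)
  rows 16-23 [p,q=10]: 11101101  (ones: 6)
  rows 24-31 [p,q=11]: 10010110  (ones: 4)
Disagreements = 2+4+6+4 = 16

16


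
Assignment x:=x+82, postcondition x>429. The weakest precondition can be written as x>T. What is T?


Formula: wp(x:=E, P) = P[E/x] (substitute E for x in postcondition)
Step 1: Postcondition: x>429
Step 2: Substitute x+82 for x: x+82>429
Step 3: Solve for x: x > 429-82 = 347

347


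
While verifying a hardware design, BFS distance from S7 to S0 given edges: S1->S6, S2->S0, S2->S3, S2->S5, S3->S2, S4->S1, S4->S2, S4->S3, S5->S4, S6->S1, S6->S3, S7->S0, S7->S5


BFS layer-by-layer from S7:
  dist 0: {S7}
  dist 1: {S0, S5}
  -> S0 reached at distance 1
Shortest path length = 1

1


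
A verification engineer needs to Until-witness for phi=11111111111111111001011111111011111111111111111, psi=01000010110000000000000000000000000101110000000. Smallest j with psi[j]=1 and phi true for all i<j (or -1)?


(phi U psi) at 0: need smallest j with psi[j]=1 and phi[i]=1 for all i in [0,j).
Scan from step 0:
  step 0: phi=1, psi=0 -> continue
  step 1: psi=1 and phi held for [0,1) -> witness found
Witness step = 1

1


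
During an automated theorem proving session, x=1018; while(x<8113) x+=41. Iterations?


Step 1: x goes from 1018 toward 8113 by 41; the body runs while x<8113, so iterations = ceil((bound-start)/step)
Step 2: Distance=7095
Step 3: ceil(7095/41)=174

174


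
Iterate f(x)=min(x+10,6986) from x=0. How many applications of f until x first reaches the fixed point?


Step 1: x=0, cap=6986, increment=10
Step 2: x grows by 10 each step until capped at 6986; fixed point is x=6986
Step 3: iterations = ceil(6986/10) = 699

699


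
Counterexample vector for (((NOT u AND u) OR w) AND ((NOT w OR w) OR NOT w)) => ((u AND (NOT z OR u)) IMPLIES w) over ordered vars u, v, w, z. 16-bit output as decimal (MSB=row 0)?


F1 = (((NOT u AND u) OR w) AND ((NOT w OR w) OR NOT w))
F2 = ((u AND (NOT z OR u)) IMPLIES w)
Counterexample to F1=>F2 is where F1=1 and F2=0.
Evaluate each row (bits = u,v,w,z, MSB first):
  row 0 [0000]: F1=0 F2=1 -> F1&~F2 -> 0
  row 1 [0001]: F1=0 F2=1 -> F1&~F2 -> 0
  row 2 [0010]: F1=1 F2=1 -> F1&~F2 -> 0
  row 3 [0011]: F1=1 F2=1 -> F1&~F2 -> 0
  row 4 [0100]: F1=0 F2=1 -> F1&~F2 -> 0
  row 5 [0101]: F1=0 F2=1 -> F1&~F2 -> 0
  row 6 [0110]: F1=1 F2=1 -> F1&~F2 -> 0
  row 7 [0111]: F1=1 F2=1 -> F1&~F2 -> 0
  row 8 [1000]: F1=0 F2=0 -> F1&~F2 -> 0
  row 9 [1001]: F1=0 F2=0 -> F1&~F2 -> 0
  row 10 [1010]: F1=1 F2=1 -> F1&~F2 -> 0
  row 11 [1011]: F1=1 F2=1 -> F1&~F2 -> 0
  row 12 [1100]: F1=0 F2=0 -> F1&~F2 -> 0
  row 13 [1101]: F1=0 F2=0 -> F1&~F2 -> 0
  row 14 [1110]: F1=1 F2=1 -> F1&~F2 -> 0
  row 15 [1111]: F1=1 F2=1 -> F1&~F2 -> 0
Full result column, 4 rows per line (u,v fixed per line; w,z runs 00..11 left to right):
  rows 0-3 [u,v=00]: 0000  = hex 0
  rows 4-7 [u,v=01]: 0000  = hex 0
  rows 8-11 [u,v=10]: 0000  = hex 0
  rows 12-15 [u,v=11]: 0000  = hex 0
Counterexample vector (row 0 .. row 15) = 0000000000000000
Output column grouped in 4s = 0000 0000 0000 0000 = 0x0000
Convert to decimal digit by digit (value = value*16 + digit):
  0 -> 0
  0*16 + 0 = 0
  0*16 + 0 = 0
  0*16 + 0 = 0
Decimal = 0

0


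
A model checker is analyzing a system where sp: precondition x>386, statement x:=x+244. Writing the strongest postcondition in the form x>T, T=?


Formula: sp(P, x:=E) = exists old_x. (x = E[old_x/x]) AND P[old_x/x] (old_x is the value of x before the assignment; eliminate old_x by solving x = E[old_x/x] for old_x)
Step 1: Precondition P: x>386, i.e. old_x > 386
Step 2: Assignment gives x = old_x + 244, so old_x = x - 244
Step 3: Substitute into P: x - 244 > 386
Step 4: Simplify: x > 386+244 = 630

630


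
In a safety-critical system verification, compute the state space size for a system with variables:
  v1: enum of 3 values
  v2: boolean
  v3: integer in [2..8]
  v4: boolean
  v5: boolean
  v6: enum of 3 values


State space = product of domain sizes of all variables.
Domain sizes:
  v1 (enum of 3 values): 3
  v2 (boolean): 2
  v3 (integer in [2..8]): 7
  v4 (boolean): 2
  v5 (boolean): 2
  v6 (enum of 3 values): 3
Product = 3 * 2 * 7 * 2 * 2 * 3 = 504

504


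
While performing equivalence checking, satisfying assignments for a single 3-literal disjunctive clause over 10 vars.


Step 1: Total=2^10=1024
Step 2: Unsat when all 3 false: 2^7=128
Step 3: Sat=1024-128=896

896


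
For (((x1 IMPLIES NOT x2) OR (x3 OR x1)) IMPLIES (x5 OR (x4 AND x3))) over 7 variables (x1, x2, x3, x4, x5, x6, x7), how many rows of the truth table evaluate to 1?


Formula: (((x1 IMPLIES NOT x2) OR (x3 OR x1)) IMPLIES (x5 OR (x4 AND x3))) over 7 vars (128 rows)
Evaluate each row (x1, x2, x3, x4, x5, x6, x7 as bits, MSB first):
  row 0 [0000000]: (((0 IMPLIES NOT 0) OR (0 OR 0)) IMPLIES (0 OR (0 AND 0))) -> 0
  row 1 [0000001]: (((0 IMPLIES NOT 0) OR (0 OR 0)) IMPLIES (0 OR (0 AND 0))) -> 0
  row 2 [0000010]: (((0 IMPLIES NOT 0) OR (0 OR 0)) IMPLIES (0 OR (0 AND 0))) -> 0
  row 3 [0000011]: (((0 IMPLIES NOT 0) OR (0 OR 0)) IMPLIES (0 OR (0 AND 0))) -> 0
  row 4 [0000100]: (((0 IMPLIES NOT 0) OR (0 OR 0)) IMPLIES (1 OR (0 AND 0))) -> 1
  (every remaining row is evaluated the same way; all 128 results are listed next)
Full result column, 8 rows per line (x1,x2,x3,x4 fixed per line; x5,x6,x7 runs 000..111 left to right):
  rows 0-7 [x1,x2,x3,x4=0000]: 00001111  (ones: 4)
  rows 8-15 [x1,x2,x3,x4=0001]: 00001111  (ones: 4)
  rows 16-23 [x1,x2,x3,x4=0010]: 00001111  (ones: 4)
  rows 24-31 [x1,x2,x3,x4=0011]: 11111111  (ones: 8)
  rows 32-39 [x1,x2,x3,x4=0100]: 00001111  (ones: 4)
  rows 40-47 [x1,x2,x3,x4=0101]: 00001111  (ones: 4)
  rows 48-55 [x1,x2,x3,x4=0110]: 00001111  (ones: 4)
  rows 56-63 [x1,x2,x3,x4=0111]: 11111111  (ones: 8)
  rows 64-71 [x1,x2,x3,x4=1000]: 00001111  (ones: 4)
  rows 72-79 [x1,x2,x3,x4=1001]: 00001111  (ones: 4)
  rows 80-87 [x1,x2,x3,x4=1010]: 00001111  (ones: 4)
  rows 88-95 [x1,x2,x3,x4=1011]: 11111111  (ones: 8)
  rows 96-103 [x1,x2,x3,x4=1100]: 00001111  (ones: 4)
  rows 104-111 [x1,x2,x3,x4=1101]: 00001111  (ones: 4)
  rows 112-119 [x1,x2,x3,x4=1110]: 00001111  (ones: 4)
  rows 120-127 [x1,x2,x3,x4=1111]: 11111111  (ones: 8)
Count of 1-rows = 4+4+4+8+4+4+4+8+4+4+4+8+4+4+4+8 = 80

80


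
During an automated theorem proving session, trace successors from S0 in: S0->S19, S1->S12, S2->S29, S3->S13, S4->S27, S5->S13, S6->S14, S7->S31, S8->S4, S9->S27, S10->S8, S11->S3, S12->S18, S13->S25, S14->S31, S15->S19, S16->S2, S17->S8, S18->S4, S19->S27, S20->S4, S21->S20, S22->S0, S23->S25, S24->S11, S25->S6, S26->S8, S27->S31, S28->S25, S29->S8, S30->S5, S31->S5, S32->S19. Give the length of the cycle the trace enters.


Trace from S0 until a state repeats:
  S0 -> S19 -> S27 -> S31 -> S5 -> S13 -> S25 -> S6 -> S14 -> S31
S31 first seen at step 3, revisited at step 9.
Cycle length = 9 - 3 = 6

6


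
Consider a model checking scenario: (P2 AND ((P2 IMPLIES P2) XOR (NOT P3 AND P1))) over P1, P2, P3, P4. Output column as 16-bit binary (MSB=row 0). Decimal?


Formula: (P2 AND ((P2 IMPLIES P2) XOR (NOT P3 AND P1))) over P1, P2, P3, P4 (16 rows)
Evaluate each row (bits = P1,P2,P3,P4, MSB first):
  row 0 [0000]: (0 AND ((0 IMPLIES 0) XOR (NOT 0 AND 0))) -> 0
  row 1 [0001]: (0 AND ((0 IMPLIES 0) XOR (NOT 0 AND 0))) -> 0
  row 2 [0010]: (0 AND ((0 IMPLIES 0) XOR (NOT 1 AND 0))) -> 0
  row 3 [0011]: (0 AND ((0 IMPLIES 0) XOR (NOT 1 AND 0))) -> 0
  row 4 [0100]: (1 AND ((1 IMPLIES 1) XOR (NOT 0 AND 0))) -> 1
  row 5 [0101]: (1 AND ((1 IMPLIES 1) XOR (NOT 0 AND 0))) -> 1
  row 6 [0110]: (1 AND ((1 IMPLIES 1) XOR (NOT 1 AND 0))) -> 1
  row 7 [0111]: (1 AND ((1 IMPLIES 1) XOR (NOT 1 AND 0))) -> 1
  row 8 [1000]: (0 AND ((0 IMPLIES 0) XOR (NOT 0 AND 1))) -> 0
  row 9 [1001]: (0 AND ((0 IMPLIES 0) XOR (NOT 0 AND 1))) -> 0
  row 10 [1010]: (0 AND ((0 IMPLIES 0) XOR (NOT 1 AND 1))) -> 0
  row 11 [1011]: (0 AND ((0 IMPLIES 0) XOR (NOT 1 AND 1))) -> 0
  row 12 [1100]: (1 AND ((1 IMPLIES 1) XOR (NOT 0 AND 1))) -> 0
  row 13 [1101]: (1 AND ((1 IMPLIES 1) XOR (NOT 0 AND 1))) -> 0
  row 14 [1110]: (1 AND ((1 IMPLIES 1) XOR (NOT 1 AND 1))) -> 1
  row 15 [1111]: (1 AND ((1 IMPLIES 1) XOR (NOT 1 AND 1))) -> 1
Full result column, 4 rows per line (P1,P2 fixed per line; P3,P4 runs 00..11 left to right):
  rows 0-3 [P1,P2=00]: 0000  = hex 0
  rows 4-7 [P1,P2=01]: 1111  = hex F
  rows 8-11 [P1,P2=10]: 0000  = hex 0
  rows 12-15 [P1,P2=11]: 0011  = hex 3
Output column (row 0 .. row 15) = 0000111100000011
Output column grouped in 4s = 0000 1111 0000 0011 = 0x0F03
Convert to decimal digit by digit (value = value*16 + digit):
  0 -> 0
  0*16 + 15 (F) = 15
  15*16 + 0 = 240
  240*16 + 3 = 3843
Decimal = 3843

3843


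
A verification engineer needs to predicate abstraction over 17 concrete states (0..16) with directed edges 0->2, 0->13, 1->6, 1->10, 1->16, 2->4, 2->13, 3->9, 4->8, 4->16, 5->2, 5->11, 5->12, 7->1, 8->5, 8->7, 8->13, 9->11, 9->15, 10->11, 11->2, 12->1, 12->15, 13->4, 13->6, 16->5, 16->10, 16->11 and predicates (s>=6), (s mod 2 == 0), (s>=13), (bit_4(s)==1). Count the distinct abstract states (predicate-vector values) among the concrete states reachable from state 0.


BFS from 0:
Concrete reachable: {0, 1, 2, 4, 5, 6, 7, 8, 10, 11, 12, 13, 15, 16}
Abstract via predicates (s>=6), (s mod 2 == 0), (s>=13), (bit_4(s)==1):
  (0,0,0,0) <- {1, 5}
  (0,1,0,0) <- {0, 2, 4}
  (1,0,0,0) <- {7, 11}
  (1,0,1,0) <- {13, 15}
  (1,1,0,0) <- {6, 8, 10, 12}
  (1,1,1,1) <- {16}
Distinct abstract states = 6

6


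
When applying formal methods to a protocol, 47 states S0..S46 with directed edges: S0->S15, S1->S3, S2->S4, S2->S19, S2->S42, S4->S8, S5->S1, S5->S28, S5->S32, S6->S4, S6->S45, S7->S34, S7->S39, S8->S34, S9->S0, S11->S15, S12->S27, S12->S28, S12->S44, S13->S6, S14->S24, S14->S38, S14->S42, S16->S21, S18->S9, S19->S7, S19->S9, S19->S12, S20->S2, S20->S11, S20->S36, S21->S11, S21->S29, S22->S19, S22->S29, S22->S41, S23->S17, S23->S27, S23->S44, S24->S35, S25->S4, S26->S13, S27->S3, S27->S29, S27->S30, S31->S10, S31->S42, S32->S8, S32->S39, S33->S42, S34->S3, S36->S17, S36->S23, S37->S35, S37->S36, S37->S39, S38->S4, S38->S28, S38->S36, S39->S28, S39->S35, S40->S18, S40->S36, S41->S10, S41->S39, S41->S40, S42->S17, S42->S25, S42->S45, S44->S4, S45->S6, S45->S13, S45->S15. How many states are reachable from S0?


BFS from S0:
  layer 0: {S0}
  layer 1: {S15}
Reachable set: {S0, S15}
Count = 2

2


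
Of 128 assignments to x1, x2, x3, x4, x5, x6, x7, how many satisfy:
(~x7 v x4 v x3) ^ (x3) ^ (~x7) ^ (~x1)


CNF with 4 clauses over 7 vars (128 assignments).
An assignment satisfies CNF iff every clause has >=1 true literal.
Check each row (bits = x1,x2,x3,x4,x5,x6,x7; clause T/F shown):
  row 0 [0000000]: clauses=TFTT -> 0
  row 1 [0000001]: clauses=FFFT -> 0
  row 2 [0000010]: clauses=TFTT -> 0
  row 3 [0000011]: clauses=FFFT -> 0
  row 4 [0000100]: clauses=TFTT -> 0
  (every remaining row is evaluated the same way; all 128 results are listed next)
Full result column, 8 rows per line (x1,x2,x3,x4 fixed per line; x5,x6,x7 runs 000..111 left to right):
  rows 0-7 [x1,x2,x3,x4=0000]: 00000000  (ones: 0)
  rows 8-15 [x1,x2,x3,x4=0001]: 00000000  (ones: 0)
  rows 16-23 [x1,x2,x3,x4=0010]: 10101010  (ones: 4)
  rows 24-31 [x1,x2,x3,x4=0011]: 10101010  (ones: 4)
  rows 32-39 [x1,x2,x3,x4=0100]: 00000000  (ones: 0)
  rows 40-47 [x1,x2,x3,x4=0101]: 00000000  (ones: 0)
  rows 48-55 [x1,x2,x3,x4=0110]: 10101010  (ones: 4)
  rows 56-63 [x1,x2,x3,x4=0111]: 10101010  (ones: 4)
  rows 64-71 [x1,x2,x3,x4=1000]: 00000000  (ones: 0)
  rows 72-79 [x1,x2,x3,x4=1001]: 00000000  (ones: 0)
  rows 80-87 [x1,x2,x3,x4=1010]: 00000000  (ones: 0)
  rows 88-95 [x1,x2,x3,x4=1011]: 00000000  (ones: 0)
  rows 96-103 [x1,x2,x3,x4=1100]: 00000000  (ones: 0)
  rows 104-111 [x1,x2,x3,x4=1101]: 00000000  (ones: 0)
  rows 112-119 [x1,x2,x3,x4=1110]: 00000000  (ones: 0)
  rows 120-127 [x1,x2,x3,x4=1111]: 00000000  (ones: 0)
Satisfying assignments = 0+0+4+4+0+0+4+4+0+0+0+0+0+0+0+0 = 16

16


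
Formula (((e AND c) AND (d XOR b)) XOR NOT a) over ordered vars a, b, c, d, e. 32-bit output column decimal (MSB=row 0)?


Formula: (((e AND c) AND (d XOR b)) XOR NOT a) over a, b, c, d, e (32 rows)
Evaluate each row (bits = a,b,c,d,e, MSB first):
  row 0 [00000]: (((0 AND 0) AND (0 XOR 0)) XOR NOT 0) -> 1
  row 1 [00001]: (((1 AND 0) AND (0 XOR 0)) XOR NOT 0) -> 1
  row 2 [00010]: (((0 AND 0) AND (1 XOR 0)) XOR NOT 0) -> 1
  row 3 [00011]: (((1 AND 0) AND (1 XOR 0)) XOR NOT 0) -> 1
  row 4 [00100]: (((0 AND 1) AND (0 XOR 0)) XOR NOT 0) -> 1
  row 5 [00101]: (((1 AND 1) AND (0 XOR 0)) XOR NOT 0) -> 1
  row 6 [00110]: (((0 AND 1) AND (1 XOR 0)) XOR NOT 0) -> 1
  row 7 [00111]: (((1 AND 1) AND (1 XOR 0)) XOR NOT 0) -> 0
  row 8 [01000]: (((0 AND 0) AND (0 XOR 1)) XOR NOT 0) -> 1
  row 9 [01001]: (((1 AND 0) AND (0 XOR 1)) XOR NOT 0) -> 1
  row 10 [01010]: (((0 AND 0) AND (1 XOR 1)) XOR NOT 0) -> 1
  row 11 [01011]: (((1 AND 0) AND (1 XOR 1)) XOR NOT 0) -> 1
  row 12 [01100]: (((0 AND 1) AND (0 XOR 1)) XOR NOT 0) -> 1
  row 13 [01101]: (((1 AND 1) AND (0 XOR 1)) XOR NOT 0) -> 0
  row 14 [01110]: (((0 AND 1) AND (1 XOR 1)) XOR NOT 0) -> 1
  row 15 [01111]: (((1 AND 1) AND (1 XOR 1)) XOR NOT 0) -> 1
  row 16 [10000]: (((0 AND 0) AND (0 XOR 0)) XOR NOT 1) -> 0
  row 17 [10001]: (((1 AND 0) AND (0 XOR 0)) XOR NOT 1) -> 0
  row 18 [10010]: (((0 AND 0) AND (1 XOR 0)) XOR NOT 1) -> 0
  row 19 [10011]: (((1 AND 0) AND (1 XOR 0)) XOR NOT 1) -> 0
  row 20 [10100]: (((0 AND 1) AND (0 XOR 0)) XOR NOT 1) -> 0
  row 21 [10101]: (((1 AND 1) AND (0 XOR 0)) XOR NOT 1) -> 0
  row 22 [10110]: (((0 AND 1) AND (1 XOR 0)) XOR NOT 1) -> 0
  row 23 [10111]: (((1 AND 1) AND (1 XOR 0)) XOR NOT 1) -> 1
  row 24 [11000]: (((0 AND 0) AND (0 XOR 1)) XOR NOT 1) -> 0
  row 25 [11001]: (((1 AND 0) AND (0 XOR 1)) XOR NOT 1) -> 0
  row 26 [11010]: (((0 AND 0) AND (1 XOR 1)) XOR NOT 1) -> 0
  row 27 [11011]: (((1 AND 0) AND (1 XOR 1)) XOR NOT 1) -> 0
  row 28 [11100]: (((0 AND 1) AND (0 XOR 1)) XOR NOT 1) -> 0
  row 29 [11101]: (((1 AND 1) AND (0 XOR 1)) XOR NOT 1) -> 1
  row 30 [11110]: (((0 AND 1) AND (1 XOR 1)) XOR NOT 1) -> 0
  row 31 [11111]: (((1 AND 1) AND (1 XOR 1)) XOR NOT 1) -> 0
Full result column, 4 rows per line (a,b,c fixed per line; d,e runs 00..11 left to right):
  rows 0-3 [a,b,c=000]: 1111  = hex F
  rows 4-7 [a,b,c=001]: 1110  = hex E
  rows 8-11 [a,b,c=010]: 1111  = hex F
  rows 12-15 [a,b,c=011]: 1011  = hex B
  rows 16-19 [a,b,c=100]: 0000  = hex 0
  rows 20-23 [a,b,c=101]: 0001  = hex 1
  rows 24-27 [a,b,c=110]: 0000  = hex 0
  rows 28-31 [a,b,c=111]: 0100  = hex 4
Output column (row 0 .. row 31) = 11111110111110110000000100000100
Output column grouped in 4s = 1111 1110 1111 1011 0000 0001 0000 0100 = 0xFEFB0104
Convert to decimal digit by digit (value = value*16 + digit):
  F -> 15
  15*16 + 14 (E) = 254
  254*16 + 15 (F) = 4079
  4079*16 + 11 (B) = 65275
  65275*16 + 0 = 1044400
  1044400*16 + 1 = 16710401
  16710401*16 + 0 = 267366416
  267366416*16 + 4 = 4277862660
Decimal = 4277862660

4277862660


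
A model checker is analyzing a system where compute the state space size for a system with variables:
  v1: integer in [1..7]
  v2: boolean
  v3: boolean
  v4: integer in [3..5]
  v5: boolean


State space = product of domain sizes of all variables.
Domain sizes:
  v1 (integer in [1..7]): 7
  v2 (boolean): 2
  v3 (boolean): 2
  v4 (integer in [3..5]): 3
  v5 (boolean): 2
Product = 7 * 2 * 2 * 3 * 2 = 168

168


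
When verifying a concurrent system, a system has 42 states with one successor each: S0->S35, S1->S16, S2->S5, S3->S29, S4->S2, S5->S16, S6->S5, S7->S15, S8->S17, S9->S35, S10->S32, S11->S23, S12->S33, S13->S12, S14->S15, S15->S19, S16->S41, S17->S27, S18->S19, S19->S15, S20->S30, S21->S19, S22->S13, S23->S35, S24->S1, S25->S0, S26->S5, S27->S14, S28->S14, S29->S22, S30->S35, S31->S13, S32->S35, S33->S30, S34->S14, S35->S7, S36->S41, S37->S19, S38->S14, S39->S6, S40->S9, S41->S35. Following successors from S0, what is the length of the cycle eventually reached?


Trace from S0 until a state repeats:
  S0 -> S35 -> S7 -> S15 -> S19 -> S15
S15 first seen at step 3, revisited at step 5.
Cycle length = 5 - 3 = 2

2


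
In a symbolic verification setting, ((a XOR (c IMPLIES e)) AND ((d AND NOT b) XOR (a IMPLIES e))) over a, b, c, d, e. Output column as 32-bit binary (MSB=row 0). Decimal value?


Formula: ((a XOR (c IMPLIES e)) AND ((d AND NOT b) XOR (a IMPLIES e))) over a, b, c, d, e (32 rows)
Evaluate each row (bits = a,b,c,d,e, MSB first):
  row 0 [00000]: ((0 XOR (0 IMPLIES 0)) AND ((0 AND NOT 0) XOR (0 IMPLIES 0))) -> 1
  row 1 [00001]: ((0 XOR (0 IMPLIES 1)) AND ((0 AND NOT 0) XOR (0 IMPLIES 1))) -> 1
  row 2 [00010]: ((0 XOR (0 IMPLIES 0)) AND ((1 AND NOT 0) XOR (0 IMPLIES 0))) -> 0
  row 3 [00011]: ((0 XOR (0 IMPLIES 1)) AND ((1 AND NOT 0) XOR (0 IMPLIES 1))) -> 0
  row 4 [00100]: ((0 XOR (1 IMPLIES 0)) AND ((0 AND NOT 0) XOR (0 IMPLIES 0))) -> 0
  row 5 [00101]: ((0 XOR (1 IMPLIES 1)) AND ((0 AND NOT 0) XOR (0 IMPLIES 1))) -> 1
  row 6 [00110]: ((0 XOR (1 IMPLIES 0)) AND ((1 AND NOT 0) XOR (0 IMPLIES 0))) -> 0
  row 7 [00111]: ((0 XOR (1 IMPLIES 1)) AND ((1 AND NOT 0) XOR (0 IMPLIES 1))) -> 0
  row 8 [01000]: ((0 XOR (0 IMPLIES 0)) AND ((0 AND NOT 1) XOR (0 IMPLIES 0))) -> 1
  row 9 [01001]: ((0 XOR (0 IMPLIES 1)) AND ((0 AND NOT 1) XOR (0 IMPLIES 1))) -> 1
  row 10 [01010]: ((0 XOR (0 IMPLIES 0)) AND ((1 AND NOT 1) XOR (0 IMPLIES 0))) -> 1
  row 11 [01011]: ((0 XOR (0 IMPLIES 1)) AND ((1 AND NOT 1) XOR (0 IMPLIES 1))) -> 1
  row 12 [01100]: ((0 XOR (1 IMPLIES 0)) AND ((0 AND NOT 1) XOR (0 IMPLIES 0))) -> 0
  row 13 [01101]: ((0 XOR (1 IMPLIES 1)) AND ((0 AND NOT 1) XOR (0 IMPLIES 1))) -> 1
  row 14 [01110]: ((0 XOR (1 IMPLIES 0)) AND ((1 AND NOT 1) XOR (0 IMPLIES 0))) -> 0
  row 15 [01111]: ((0 XOR (1 IMPLIES 1)) AND ((1 AND NOT 1) XOR (0 IMPLIES 1))) -> 1
  row 16 [10000]: ((1 XOR (0 IMPLIES 0)) AND ((0 AND NOT 0) XOR (1 IMPLIES 0))) -> 0
  row 17 [10001]: ((1 XOR (0 IMPLIES 1)) AND ((0 AND NOT 0) XOR (1 IMPLIES 1))) -> 0
  row 18 [10010]: ((1 XOR (0 IMPLIES 0)) AND ((1 AND NOT 0) XOR (1 IMPLIES 0))) -> 0
  row 19 [10011]: ((1 XOR (0 IMPLIES 1)) AND ((1 AND NOT 0) XOR (1 IMPLIES 1))) -> 0
  row 20 [10100]: ((1 XOR (1 IMPLIES 0)) AND ((0 AND NOT 0) XOR (1 IMPLIES 0))) -> 0
  row 21 [10101]: ((1 XOR (1 IMPLIES 1)) AND ((0 AND NOT 0) XOR (1 IMPLIES 1))) -> 0
  row 22 [10110]: ((1 XOR (1 IMPLIES 0)) AND ((1 AND NOT 0) XOR (1 IMPLIES 0))) -> 1
  row 23 [10111]: ((1 XOR (1 IMPLIES 1)) AND ((1 AND NOT 0) XOR (1 IMPLIES 1))) -> 0
  row 24 [11000]: ((1 XOR (0 IMPLIES 0)) AND ((0 AND NOT 1) XOR (1 IMPLIES 0))) -> 0
  row 25 [11001]: ((1 XOR (0 IMPLIES 1)) AND ((0 AND NOT 1) XOR (1 IMPLIES 1))) -> 0
  row 26 [11010]: ((1 XOR (0 IMPLIES 0)) AND ((1 AND NOT 1) XOR (1 IMPLIES 0))) -> 0
  row 27 [11011]: ((1 XOR (0 IMPLIES 1)) AND ((1 AND NOT 1) XOR (1 IMPLIES 1))) -> 0
  row 28 [11100]: ((1 XOR (1 IMPLIES 0)) AND ((0 AND NOT 1) XOR (1 IMPLIES 0))) -> 0
  row 29 [11101]: ((1 XOR (1 IMPLIES 1)) AND ((0 AND NOT 1) XOR (1 IMPLIES 1))) -> 0
  row 30 [11110]: ((1 XOR (1 IMPLIES 0)) AND ((1 AND NOT 1) XOR (1 IMPLIES 0))) -> 0
  row 31 [11111]: ((1 XOR (1 IMPLIES 1)) AND ((1 AND NOT 1) XOR (1 IMPLIES 1))) -> 0
Full result column, 4 rows per line (a,b,c fixed per line; d,e runs 00..11 left to right):
  rows 0-3 [a,b,c=000]: 1100  = hex C
  rows 4-7 [a,b,c=001]: 0100  = hex 4
  rows 8-11 [a,b,c=010]: 1111  = hex F
  rows 12-15 [a,b,c=011]: 0101  = hex 5
  rows 16-19 [a,b,c=100]: 0000  = hex 0
  rows 20-23 [a,b,c=101]: 0010  = hex 2
  rows 24-27 [a,b,c=110]: 0000  = hex 0
  rows 28-31 [a,b,c=111]: 0000  = hex 0
Output column (row 0 .. row 31) = 11000100111101010000001000000000
Output column grouped in 4s = 1100 0100 1111 0101 0000 0010 0000 0000 = 0xC4F50200
Convert to decimal digit by digit (value = value*16 + digit):
  C -> 12
  12*16 + 4 = 196
  196*16 + 15 (F) = 3151
  3151*16 + 5 = 50421
  50421*16 + 0 = 806736
  806736*16 + 2 = 12907778
  12907778*16 + 0 = 206524448
  206524448*16 + 0 = 3304391168
Decimal = 3304391168

3304391168


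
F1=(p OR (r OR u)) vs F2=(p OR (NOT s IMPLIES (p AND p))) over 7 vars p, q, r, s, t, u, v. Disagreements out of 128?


F1 = (p OR (r OR u))
F2 = (p OR (NOT s IMPLIES (p AND p)))
Evaluate both on each of 128 rows (bits = p,q,r,s,t,u,v):
  row 0 [0000000]: F1=0 F2=0 -> 0
  row 1 [0000001]: F1=0 F2=0 -> 0
  row 2 [0000010]: F1=1 F2=0 (differ) -> 1
  row 3 [0000011]: F1=1 F2=0 (differ) -> 1
  row 4 [0000100]: F1=0 F2=0 -> 0
  (every remaining row is evaluated the same way; all 128 results are listed next)
Full result column, 8 rows per line (p,q,r,s fixed per line; t,u,v runs 000..111 left to right):
  rows 0-7 [p,q,r,s=0000]: 00110011  (ones: 4)
  rows 8-15 [p,q,r,s=0001]: 11001100  (ones: 4)
  rows 16-23 [p,q,r,s=0010]: 11111111  (ones: 8)
  rows 24-31 [p,q,r,s=0011]: 00000000  (ones: 0)
  rows 32-39 [p,q,r,s=0100]: 00110011  (ones: 4)
  rows 40-47 [p,q,r,s=0101]: 11001100  (ones: 4)
  rows 48-55 [p,q,r,s=0110]: 11111111  (ones: 8)
  rows 56-63 [p,q,r,s=0111]: 00000000  (ones: 0)
  rows 64-71 [p,q,r,s=1000]: 00000000  (ones: 0)
  rows 72-79 [p,q,r,s=1001]: 00000000  (ones: 0)
  rows 80-87 [p,q,r,s=1010]: 00000000  (ones: 0)
  rows 88-95 [p,q,r,s=1011]: 00000000  (ones: 0)
  rows 96-103 [p,q,r,s=1100]: 00000000  (ones: 0)
  rows 104-111 [p,q,r,s=1101]: 00000000  (ones: 0)
  rows 112-119 [p,q,r,s=1110]: 00000000  (ones: 0)
  rows 120-127 [p,q,r,s=1111]: 00000000  (ones: 0)
Disagreements = 4+4+8+0+4+4+8+0+0+0+0+0+0+0+0+0 = 32

32


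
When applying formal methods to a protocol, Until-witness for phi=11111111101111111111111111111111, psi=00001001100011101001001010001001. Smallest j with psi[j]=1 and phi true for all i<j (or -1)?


(phi U psi) at 0: need smallest j with psi[j]=1 and phi[i]=1 for all i in [0,j).
Scan from step 0:
  step 0: phi=1, psi=0 -> continue
  step 1: phi=1, psi=0 -> continue
  step 2: phi=1, psi=0 -> continue
  step 3: phi=1, psi=0 -> continue
  step 4: psi=1 and phi held for [0,4) -> witness found
Witness step = 4

4


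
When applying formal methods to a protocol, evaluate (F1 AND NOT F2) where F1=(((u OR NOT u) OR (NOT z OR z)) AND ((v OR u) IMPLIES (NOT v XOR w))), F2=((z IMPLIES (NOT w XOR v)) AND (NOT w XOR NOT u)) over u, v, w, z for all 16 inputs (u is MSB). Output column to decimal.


F1 = (((u OR NOT u) OR (NOT z OR z)) AND ((v OR u) IMPLIES (NOT v XOR w)))
F2 = ((z IMPLIES (NOT w XOR v)) AND (NOT w XOR NOT u))
Counterexample to F1=>F2 is where F1=1 and F2=0.
Evaluate each row (bits = u,v,w,z, MSB first):
  row 0 [0000]: F1=1 F2=0 -> F1&~F2 -> 1
  row 1 [0001]: F1=1 F2=0 -> F1&~F2 -> 1
  row 2 [0010]: F1=1 F2=1 -> F1&~F2 -> 0
  row 3 [0011]: F1=1 F2=0 -> F1&~F2 -> 1
  row 4 [0100]: F1=0 F2=0 -> F1&~F2 -> 0
  row 5 [0101]: F1=0 F2=0 -> F1&~F2 -> 0
  row 6 [0110]: F1=1 F2=1 -> F1&~F2 -> 0
  row 7 [0111]: F1=1 F2=1 -> F1&~F2 -> 0
  row 8 [1000]: F1=1 F2=1 -> F1&~F2 -> 0
  row 9 [1001]: F1=1 F2=1 -> F1&~F2 -> 0
  row 10 [1010]: F1=0 F2=0 -> F1&~F2 -> 0
  row 11 [1011]: F1=0 F2=0 -> F1&~F2 -> 0
  row 12 [1100]: F1=0 F2=1 -> F1&~F2 -> 0
  row 13 [1101]: F1=0 F2=0 -> F1&~F2 -> 0
  row 14 [1110]: F1=1 F2=0 -> F1&~F2 -> 1
  row 15 [1111]: F1=1 F2=0 -> F1&~F2 -> 1
Full result column, 4 rows per line (u,v fixed per line; w,z runs 00..11 left to right):
  rows 0-3 [u,v=00]: 1101  = hex D
  rows 4-7 [u,v=01]: 0000  = hex 0
  rows 8-11 [u,v=10]: 0000  = hex 0
  rows 12-15 [u,v=11]: 0011  = hex 3
Counterexample vector (row 0 .. row 15) = 1101000000000011
Output column grouped in 4s = 1101 0000 0000 0011 = 0xD003
Convert to decimal digit by digit (value = value*16 + digit):
  D -> 13
  13*16 + 0 = 208
  208*16 + 0 = 3328
  3328*16 + 3 = 53251
Decimal = 53251

53251


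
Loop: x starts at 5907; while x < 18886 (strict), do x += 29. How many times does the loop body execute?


Step 1: x goes from 5907 toward 18886 by 29; the body runs while x<18886, so iterations = ceil((bound-start)/step)
Step 2: Distance=12979
Step 3: ceil(12979/29)=448

448


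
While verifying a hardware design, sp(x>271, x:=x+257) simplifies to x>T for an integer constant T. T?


Formula: sp(P, x:=E) = exists old_x. (x = E[old_x/x]) AND P[old_x/x] (old_x is the value of x before the assignment; eliminate old_x by solving x = E[old_x/x] for old_x)
Step 1: Precondition P: x>271, i.e. old_x > 271
Step 2: Assignment gives x = old_x + 257, so old_x = x - 257
Step 3: Substitute into P: x - 257 > 271
Step 4: Simplify: x > 271+257 = 528

528


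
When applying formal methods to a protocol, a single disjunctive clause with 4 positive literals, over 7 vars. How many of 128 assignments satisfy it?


Step 1: Total=2^7=128
Step 2: Unsat when all 4 false: 2^3=8
Step 3: Sat=128-8=120

120


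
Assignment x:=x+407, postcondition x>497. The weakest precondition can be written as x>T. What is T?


Formula: wp(x:=E, P) = P[E/x] (substitute E for x in postcondition)
Step 1: Postcondition: x>497
Step 2: Substitute x+407 for x: x+407>497
Step 3: Solve for x: x > 497-407 = 90

90


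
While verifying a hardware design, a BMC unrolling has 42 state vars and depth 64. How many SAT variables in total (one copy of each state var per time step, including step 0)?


BMC unrolls to depth k, creating one copy of each state var for steps 0..k.
Step count = 64 + 1 = 65 (steps 0 through 64)
Vars per step = 42
Total = 42 * 65 = 2730

2730


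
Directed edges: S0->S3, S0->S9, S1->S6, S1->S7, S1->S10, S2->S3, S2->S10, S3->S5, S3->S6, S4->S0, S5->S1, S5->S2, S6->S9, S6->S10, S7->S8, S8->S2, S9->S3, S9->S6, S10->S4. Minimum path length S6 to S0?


BFS layer-by-layer from S6:
  dist 0: {S6}
  dist 1: {S9, S10}
  dist 2: {S3, S4}
  dist 3: {S0, S5}
  -> S0 reached at distance 3
Shortest path length = 3

3


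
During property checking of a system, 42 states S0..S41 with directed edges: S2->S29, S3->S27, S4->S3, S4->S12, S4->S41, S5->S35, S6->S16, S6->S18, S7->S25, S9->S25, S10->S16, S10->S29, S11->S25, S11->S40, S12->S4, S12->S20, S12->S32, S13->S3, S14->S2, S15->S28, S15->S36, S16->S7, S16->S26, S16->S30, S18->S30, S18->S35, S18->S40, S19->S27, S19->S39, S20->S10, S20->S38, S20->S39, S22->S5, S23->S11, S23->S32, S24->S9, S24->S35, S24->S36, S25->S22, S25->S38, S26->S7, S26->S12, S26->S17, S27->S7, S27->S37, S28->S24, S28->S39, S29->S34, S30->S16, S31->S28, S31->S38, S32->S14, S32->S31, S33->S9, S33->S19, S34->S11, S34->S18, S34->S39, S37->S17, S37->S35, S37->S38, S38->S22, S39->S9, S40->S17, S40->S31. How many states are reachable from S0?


BFS from S0:
  layer 0: {S0}
Reachable set: {S0}
Count = 1

1


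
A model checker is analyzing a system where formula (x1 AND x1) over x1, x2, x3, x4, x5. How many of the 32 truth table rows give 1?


Formula: (x1 AND x1) over 5 vars (32 rows)
Evaluate each row (x1, x2, x3, x4, x5 as bits, MSB first):
  row 0 [00000]: (0 AND 0) -> 0
  row 1 [00001]: (0 AND 0) -> 0
  row 2 [00010]: (0 AND 0) -> 0
  row 3 [00011]: (0 AND 0) -> 0
  row 4 [00100]: (0 AND 0) -> 0
  row 5 [00101]: (0 AND 0) -> 0
  row 6 [00110]: (0 AND 0) -> 0
  row 7 [00111]: (0 AND 0) -> 0
  row 8 [01000]: (0 AND 0) -> 0
  row 9 [01001]: (0 AND 0) -> 0
  row 10 [01010]: (0 AND 0) -> 0
  row 11 [01011]: (0 AND 0) -> 0
  row 12 [01100]: (0 AND 0) -> 0
  row 13 [01101]: (0 AND 0) -> 0
  row 14 [01110]: (0 AND 0) -> 0
  row 15 [01111]: (0 AND 0) -> 0
  row 16 [10000]: (1 AND 1) -> 1
  row 17 [10001]: (1 AND 1) -> 1
  row 18 [10010]: (1 AND 1) -> 1
  row 19 [10011]: (1 AND 1) -> 1
  row 20 [10100]: (1 AND 1) -> 1
  row 21 [10101]: (1 AND 1) -> 1
  row 22 [10110]: (1 AND 1) -> 1
  row 23 [10111]: (1 AND 1) -> 1
  row 24 [11000]: (1 AND 1) -> 1
  row 25 [11001]: (1 AND 1) -> 1
  row 26 [11010]: (1 AND 1) -> 1
  row 27 [11011]: (1 AND 1) -> 1
  row 28 [11100]: (1 AND 1) -> 1
  row 29 [11101]: (1 AND 1) -> 1
  row 30 [11110]: (1 AND 1) -> 1
  row 31 [11111]: (1 AND 1) -> 1
Full result column, 8 rows per line (x1,x2 fixed per line; x3,x4,x5 runs 000..111 left to right):
  rows 0-7 [x1,x2=00]: 00000000  (ones: 0)
  rows 8-15 [x1,x2=01]: 00000000  (ones: 0)
  rows 16-23 [x1,x2=10]: 11111111  (ones: 8)
  rows 24-31 [x1,x2=11]: 11111111  (ones: 8)
Count of 1-rows = 0+0+8+8 = 16

16


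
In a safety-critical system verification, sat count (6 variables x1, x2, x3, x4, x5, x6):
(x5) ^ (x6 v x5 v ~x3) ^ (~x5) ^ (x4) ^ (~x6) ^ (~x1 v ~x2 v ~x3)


CNF with 6 clauses over 6 vars (64 assignments).
An assignment satisfies CNF iff every clause has >=1 true literal.
Check each row (bits = x1,x2,x3,x4,x5,x6; clause T/F shown):
  row 0 [000000]: clauses=FTTFTT -> 0
  row 1 [000001]: clauses=FTTFFT -> 0
  row 2 [000010]: clauses=TTFFTT -> 0
  row 3 [000011]: clauses=TTFFFT -> 0
  row 4 [000100]: clauses=FTTTTT -> 0
  (every remaining row is evaluated the same way; all 64 results are listed next)
Full result column, 8 rows per line (x1,x2,x3 fixed per line; x4,x5,x6 runs 000..111 left to right):
  rows 0-7 [x1,x2,x3=000]: 00000000  (ones: 0)
  rows 8-15 [x1,x2,x3=001]: 00000000  (ones: 0)
  rows 16-23 [x1,x2,x3=010]: 00000000  (ones: 0)
  rows 24-31 [x1,x2,x3=011]: 00000000  (ones: 0)
  rows 32-39 [x1,x2,x3=100]: 00000000  (ones: 0)
  rows 40-47 [x1,x2,x3=101]: 00000000  (ones: 0)
  rows 48-55 [x1,x2,x3=110]: 00000000  (ones: 0)
  rows 56-63 [x1,x2,x3=111]: 00000000  (ones: 0)
Satisfying assignments = 0+0+0+0+0+0+0+0 = 0

0


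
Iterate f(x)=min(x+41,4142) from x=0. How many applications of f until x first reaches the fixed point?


Step 1: x=0, cap=4142, increment=41
Step 2: x grows by 41 each step until capped at 4142; fixed point is x=4142
Step 3: iterations = ceil(4142/41) = 102

102


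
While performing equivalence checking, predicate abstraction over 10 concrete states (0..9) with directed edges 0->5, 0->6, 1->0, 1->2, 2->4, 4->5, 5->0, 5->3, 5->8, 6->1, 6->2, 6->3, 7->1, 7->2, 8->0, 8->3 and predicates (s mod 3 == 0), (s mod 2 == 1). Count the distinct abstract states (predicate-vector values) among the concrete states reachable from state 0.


BFS from 0:
Concrete reachable: {0, 1, 2, 3, 4, 5, 6, 8}
Abstract via predicates (s mod 3 == 0), (s mod 2 == 1):
  (0,0) <- {2, 4, 8}
  (0,1) <- {1, 5}
  (1,0) <- {0, 6}
  (1,1) <- {3}
Distinct abstract states = 4

4


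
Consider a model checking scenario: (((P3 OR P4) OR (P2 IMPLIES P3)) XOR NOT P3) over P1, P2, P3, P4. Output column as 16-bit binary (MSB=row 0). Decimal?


Formula: (((P3 OR P4) OR (P2 IMPLIES P3)) XOR NOT P3) over P1, P2, P3, P4 (16 rows)
Evaluate each row (bits = P1,P2,P3,P4, MSB first):
  row 0 [0000]: (((0 OR 0) OR (0 IMPLIES 0)) XOR NOT 0) -> 0
  row 1 [0001]: (((0 OR 1) OR (0 IMPLIES 0)) XOR NOT 0) -> 0
  row 2 [0010]: (((1 OR 0) OR (0 IMPLIES 1)) XOR NOT 1) -> 1
  row 3 [0011]: (((1 OR 1) OR (0 IMPLIES 1)) XOR NOT 1) -> 1
  row 4 [0100]: (((0 OR 0) OR (1 IMPLIES 0)) XOR NOT 0) -> 1
  row 5 [0101]: (((0 OR 1) OR (1 IMPLIES 0)) XOR NOT 0) -> 0
  row 6 [0110]: (((1 OR 0) OR (1 IMPLIES 1)) XOR NOT 1) -> 1
  row 7 [0111]: (((1 OR 1) OR (1 IMPLIES 1)) XOR NOT 1) -> 1
  row 8 [1000]: (((0 OR 0) OR (0 IMPLIES 0)) XOR NOT 0) -> 0
  row 9 [1001]: (((0 OR 1) OR (0 IMPLIES 0)) XOR NOT 0) -> 0
  row 10 [1010]: (((1 OR 0) OR (0 IMPLIES 1)) XOR NOT 1) -> 1
  row 11 [1011]: (((1 OR 1) OR (0 IMPLIES 1)) XOR NOT 1) -> 1
  row 12 [1100]: (((0 OR 0) OR (1 IMPLIES 0)) XOR NOT 0) -> 1
  row 13 [1101]: (((0 OR 1) OR (1 IMPLIES 0)) XOR NOT 0) -> 0
  row 14 [1110]: (((1 OR 0) OR (1 IMPLIES 1)) XOR NOT 1) -> 1
  row 15 [1111]: (((1 OR 1) OR (1 IMPLIES 1)) XOR NOT 1) -> 1
Full result column, 4 rows per line (P1,P2 fixed per line; P3,P4 runs 00..11 left to right):
  rows 0-3 [P1,P2=00]: 0011  = hex 3
  rows 4-7 [P1,P2=01]: 1011  = hex B
  rows 8-11 [P1,P2=10]: 0011  = hex 3
  rows 12-15 [P1,P2=11]: 1011  = hex B
Output column (row 0 .. row 15) = 0011101100111011
Output column grouped in 4s = 0011 1011 0011 1011 = 0x3B3B
Convert to decimal digit by digit (value = value*16 + digit):
  3 -> 3
  3*16 + 11 (B) = 59
  59*16 + 3 = 947
  947*16 + 11 (B) = 15163
Decimal = 15163

15163


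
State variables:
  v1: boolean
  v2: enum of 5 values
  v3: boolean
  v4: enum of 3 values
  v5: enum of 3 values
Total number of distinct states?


State space = product of domain sizes of all variables.
Domain sizes:
  v1 (boolean): 2
  v2 (enum of 5 values): 5
  v3 (boolean): 2
  v4 (enum of 3 values): 3
  v5 (enum of 3 values): 3
Product = 2 * 5 * 2 * 3 * 3 = 180

180


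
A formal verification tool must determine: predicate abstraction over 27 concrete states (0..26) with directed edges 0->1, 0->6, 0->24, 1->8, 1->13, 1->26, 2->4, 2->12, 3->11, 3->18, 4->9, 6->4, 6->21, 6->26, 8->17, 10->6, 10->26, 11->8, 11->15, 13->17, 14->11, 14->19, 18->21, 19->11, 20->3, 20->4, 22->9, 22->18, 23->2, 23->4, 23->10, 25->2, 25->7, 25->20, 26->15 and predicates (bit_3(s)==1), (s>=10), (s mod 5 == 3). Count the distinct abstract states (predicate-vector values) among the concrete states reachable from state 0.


BFS from 0:
Concrete reachable: {0, 1, 4, 6, 8, 9, 13, 15, 17, 21, 24, 26}
Abstract via predicates (bit_3(s)==1), (s>=10), (s mod 5 == 3):
  (0,0,0) <- {0, 1, 4, 6}
  (0,1,0) <- {17, 21}
  (1,0,0) <- {9}
  (1,0,1) <- {8}
  (1,1,0) <- {15, 24, 26}
  (1,1,1) <- {13}
Distinct abstract states = 6

6


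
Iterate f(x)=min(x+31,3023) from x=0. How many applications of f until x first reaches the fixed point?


Step 1: x=0, cap=3023, increment=31
Step 2: x grows by 31 each step until capped at 3023; fixed point is x=3023
Step 3: iterations = ceil(3023/31) = 98

98


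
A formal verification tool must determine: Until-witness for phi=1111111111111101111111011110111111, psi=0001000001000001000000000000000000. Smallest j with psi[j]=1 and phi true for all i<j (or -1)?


(phi U psi) at 0: need smallest j with psi[j]=1 and phi[i]=1 for all i in [0,j).
Scan from step 0:
  step 0: phi=1, psi=0 -> continue
  step 1: phi=1, psi=0 -> continue
  step 2: phi=1, psi=0 -> continue
  step 3: psi=1 and phi held for [0,3) -> witness found
Witness step = 3

3


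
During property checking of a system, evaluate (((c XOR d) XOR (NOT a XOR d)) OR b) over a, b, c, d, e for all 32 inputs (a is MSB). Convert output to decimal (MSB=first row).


Formula: (((c XOR d) XOR (NOT a XOR d)) OR b) over a, b, c, d, e (32 rows)
Evaluate each row (bits = a,b,c,d,e, MSB first):
  row 0 [00000]: (((0 XOR 0) XOR (NOT 0 XOR 0)) OR 0) -> 1
  row 1 [00001]: (((0 XOR 0) XOR (NOT 0 XOR 0)) OR 0) -> 1
  row 2 [00010]: (((0 XOR 1) XOR (NOT 0 XOR 1)) OR 0) -> 1
  row 3 [00011]: (((0 XOR 1) XOR (NOT 0 XOR 1)) OR 0) -> 1
  row 4 [00100]: (((1 XOR 0) XOR (NOT 0 XOR 0)) OR 0) -> 0
  row 5 [00101]: (((1 XOR 0) XOR (NOT 0 XOR 0)) OR 0) -> 0
  row 6 [00110]: (((1 XOR 1) XOR (NOT 0 XOR 1)) OR 0) -> 0
  row 7 [00111]: (((1 XOR 1) XOR (NOT 0 XOR 1)) OR 0) -> 0
  row 8 [01000]: (((0 XOR 0) XOR (NOT 0 XOR 0)) OR 1) -> 1
  row 9 [01001]: (((0 XOR 0) XOR (NOT 0 XOR 0)) OR 1) -> 1
  row 10 [01010]: (((0 XOR 1) XOR (NOT 0 XOR 1)) OR 1) -> 1
  row 11 [01011]: (((0 XOR 1) XOR (NOT 0 XOR 1)) OR 1) -> 1
  row 12 [01100]: (((1 XOR 0) XOR (NOT 0 XOR 0)) OR 1) -> 1
  row 13 [01101]: (((1 XOR 0) XOR (NOT 0 XOR 0)) OR 1) -> 1
  row 14 [01110]: (((1 XOR 1) XOR (NOT 0 XOR 1)) OR 1) -> 1
  row 15 [01111]: (((1 XOR 1) XOR (NOT 0 XOR 1)) OR 1) -> 1
  row 16 [10000]: (((0 XOR 0) XOR (NOT 1 XOR 0)) OR 0) -> 0
  row 17 [10001]: (((0 XOR 0) XOR (NOT 1 XOR 0)) OR 0) -> 0
  row 18 [10010]: (((0 XOR 1) XOR (NOT 1 XOR 1)) OR 0) -> 0
  row 19 [10011]: (((0 XOR 1) XOR (NOT 1 XOR 1)) OR 0) -> 0
  row 20 [10100]: (((1 XOR 0) XOR (NOT 1 XOR 0)) OR 0) -> 1
  row 21 [10101]: (((1 XOR 0) XOR (NOT 1 XOR 0)) OR 0) -> 1
  row 22 [10110]: (((1 XOR 1) XOR (NOT 1 XOR 1)) OR 0) -> 1
  row 23 [10111]: (((1 XOR 1) XOR (NOT 1 XOR 1)) OR 0) -> 1
  row 24 [11000]: (((0 XOR 0) XOR (NOT 1 XOR 0)) OR 1) -> 1
  row 25 [11001]: (((0 XOR 0) XOR (NOT 1 XOR 0)) OR 1) -> 1
  row 26 [11010]: (((0 XOR 1) XOR (NOT 1 XOR 1)) OR 1) -> 1
  row 27 [11011]: (((0 XOR 1) XOR (NOT 1 XOR 1)) OR 1) -> 1
  row 28 [11100]: (((1 XOR 0) XOR (NOT 1 XOR 0)) OR 1) -> 1
  row 29 [11101]: (((1 XOR 0) XOR (NOT 1 XOR 0)) OR 1) -> 1
  row 30 [11110]: (((1 XOR 1) XOR (NOT 1 XOR 1)) OR 1) -> 1
  row 31 [11111]: (((1 XOR 1) XOR (NOT 1 XOR 1)) OR 1) -> 1
Full result column, 4 rows per line (a,b,c fixed per line; d,e runs 00..11 left to right):
  rows 0-3 [a,b,c=000]: 1111  = hex F
  rows 4-7 [a,b,c=001]: 0000  = hex 0
  rows 8-11 [a,b,c=010]: 1111  = hex F
  rows 12-15 [a,b,c=011]: 1111  = hex F
  rows 16-19 [a,b,c=100]: 0000  = hex 0
  rows 20-23 [a,b,c=101]: 1111  = hex F
  rows 24-27 [a,b,c=110]: 1111  = hex F
  rows 28-31 [a,b,c=111]: 1111  = hex F
Output column (row 0 .. row 31) = 11110000111111110000111111111111
Output column grouped in 4s = 1111 0000 1111 1111 0000 1111 1111 1111 = 0xF0FF0FFF
Convert to decimal digit by digit (value = value*16 + digit):
  F -> 15
  15*16 + 0 = 240
  240*16 + 15 (F) = 3855
  3855*16 + 15 (F) = 61695
  61695*16 + 0 = 987120
  987120*16 + 15 (F) = 15793935
  15793935*16 + 15 (F) = 252702975
  252702975*16 + 15 (F) = 4043247615
Decimal = 4043247615

4043247615
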